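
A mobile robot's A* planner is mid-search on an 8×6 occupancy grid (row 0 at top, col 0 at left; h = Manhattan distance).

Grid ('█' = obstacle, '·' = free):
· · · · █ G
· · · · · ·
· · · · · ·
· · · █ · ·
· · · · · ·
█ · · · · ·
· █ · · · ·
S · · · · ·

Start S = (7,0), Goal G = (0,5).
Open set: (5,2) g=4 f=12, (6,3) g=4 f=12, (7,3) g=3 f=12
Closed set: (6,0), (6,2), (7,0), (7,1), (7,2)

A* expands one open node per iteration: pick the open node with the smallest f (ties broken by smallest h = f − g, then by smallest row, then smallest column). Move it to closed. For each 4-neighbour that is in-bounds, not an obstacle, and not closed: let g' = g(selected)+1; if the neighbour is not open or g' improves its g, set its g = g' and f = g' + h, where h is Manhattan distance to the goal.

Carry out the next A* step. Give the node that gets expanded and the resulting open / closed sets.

step 1: expand (5,2) (f=12, h=8) → closed; open now [(4,2) g=5 f=12, (5,1) g=5 f=14, (5,3) g=5 f=12, (6,3) g=4 f=12, (7,3) g=3 f=12]

expanded=(5,2); open=[(4,2) g=5 f=12, (5,1) g=5 f=14, (5,3) g=5 f=12, (6,3) g=4 f=12, (7,3) g=3 f=12]; closed=[(5,2), (6,0), (6,2), (7,0), (7,1), (7,2)]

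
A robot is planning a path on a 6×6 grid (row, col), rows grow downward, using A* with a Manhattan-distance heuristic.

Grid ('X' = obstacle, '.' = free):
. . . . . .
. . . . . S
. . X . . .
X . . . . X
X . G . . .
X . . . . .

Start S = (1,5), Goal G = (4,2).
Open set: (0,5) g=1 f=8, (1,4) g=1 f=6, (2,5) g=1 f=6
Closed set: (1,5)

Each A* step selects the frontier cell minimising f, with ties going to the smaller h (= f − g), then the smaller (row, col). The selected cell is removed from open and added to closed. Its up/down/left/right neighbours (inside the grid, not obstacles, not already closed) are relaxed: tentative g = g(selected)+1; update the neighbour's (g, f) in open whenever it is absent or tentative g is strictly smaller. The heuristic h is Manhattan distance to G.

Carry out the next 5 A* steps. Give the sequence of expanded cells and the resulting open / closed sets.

order=[(1,4) → (1,3) → (1,2) → (2,3) → (3,3)]; open=[(0,2) g=4 f=8, (0,3) g=3 f=8, (0,4) g=2 f=8, (0,5) g=1 f=8, (1,1) g=4 f=8, (2,4) g=2 f=6, (2,5) g=1 f=6, (3,2) g=5 f=6, (3,4) g=5 f=8, (4,3) g=5 f=6]; closed=[(1,2), (1,3), (1,4), (1,5), (2,3), (3,3)]

step 1: expand (1,4) (f=6, h=5) → closed; open now [(0,4) g=2 f=8, (0,5) g=1 f=8, (1,3) g=2 f=6, (2,4) g=2 f=6, (2,5) g=1 f=6]
step 2: expand (1,3) (f=6, h=4) → closed; open now [(0,3) g=3 f=8, (0,4) g=2 f=8, (0,5) g=1 f=8, (1,2) g=3 f=6, (2,3) g=3 f=6, (2,4) g=2 f=6, (2,5) g=1 f=6]
step 3: expand (1,2) (f=6, h=3) → closed; open now [(0,2) g=4 f=8, (0,3) g=3 f=8, (0,4) g=2 f=8, (0,5) g=1 f=8, (1,1) g=4 f=8, (2,3) g=3 f=6, (2,4) g=2 f=6, (2,5) g=1 f=6]
step 4: expand (2,3) (f=6, h=3) → closed; open now [(0,2) g=4 f=8, (0,3) g=3 f=8, (0,4) g=2 f=8, (0,5) g=1 f=8, (1,1) g=4 f=8, (2,4) g=2 f=6, (2,5) g=1 f=6, (3,3) g=4 f=6]
step 5: expand (3,3) (f=6, h=2) → closed; open now [(0,2) g=4 f=8, (0,3) g=3 f=8, (0,4) g=2 f=8, (0,5) g=1 f=8, (1,1) g=4 f=8, (2,4) g=2 f=6, (2,5) g=1 f=6, (3,2) g=5 f=6, (3,4) g=5 f=8, (4,3) g=5 f=6]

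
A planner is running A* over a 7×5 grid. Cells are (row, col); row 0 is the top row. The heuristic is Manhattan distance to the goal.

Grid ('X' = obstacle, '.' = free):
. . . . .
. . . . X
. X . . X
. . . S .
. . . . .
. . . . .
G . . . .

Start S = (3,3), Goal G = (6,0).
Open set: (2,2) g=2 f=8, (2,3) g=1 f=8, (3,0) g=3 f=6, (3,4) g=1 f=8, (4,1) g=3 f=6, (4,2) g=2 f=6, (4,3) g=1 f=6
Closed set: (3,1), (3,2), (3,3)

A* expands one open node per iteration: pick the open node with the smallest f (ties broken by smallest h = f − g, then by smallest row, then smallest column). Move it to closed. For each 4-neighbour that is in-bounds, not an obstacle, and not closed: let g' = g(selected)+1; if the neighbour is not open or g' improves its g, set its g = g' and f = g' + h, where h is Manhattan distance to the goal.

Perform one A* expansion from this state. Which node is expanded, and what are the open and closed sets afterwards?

expanded=(3,0); open=[(2,0) g=4 f=8, (2,2) g=2 f=8, (2,3) g=1 f=8, (3,4) g=1 f=8, (4,0) g=4 f=6, (4,1) g=3 f=6, (4,2) g=2 f=6, (4,3) g=1 f=6]; closed=[(3,0), (3,1), (3,2), (3,3)]

step 1: expand (3,0) (f=6, h=3) → closed; open now [(2,0) g=4 f=8, (2,2) g=2 f=8, (2,3) g=1 f=8, (3,4) g=1 f=8, (4,0) g=4 f=6, (4,1) g=3 f=6, (4,2) g=2 f=6, (4,3) g=1 f=6]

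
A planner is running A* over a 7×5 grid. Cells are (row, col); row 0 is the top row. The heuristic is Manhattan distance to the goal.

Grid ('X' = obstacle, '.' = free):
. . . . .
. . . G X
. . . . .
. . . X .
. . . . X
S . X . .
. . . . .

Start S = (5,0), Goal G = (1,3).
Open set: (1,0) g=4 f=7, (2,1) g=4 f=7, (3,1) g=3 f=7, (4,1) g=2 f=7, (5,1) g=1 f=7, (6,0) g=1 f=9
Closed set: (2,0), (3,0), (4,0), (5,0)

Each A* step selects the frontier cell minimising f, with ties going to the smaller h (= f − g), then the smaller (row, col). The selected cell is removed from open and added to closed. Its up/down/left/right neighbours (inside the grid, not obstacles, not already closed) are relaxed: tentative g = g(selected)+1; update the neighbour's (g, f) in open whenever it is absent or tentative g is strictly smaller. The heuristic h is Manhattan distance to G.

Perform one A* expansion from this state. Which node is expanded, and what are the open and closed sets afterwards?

expanded=(1,0); open=[(0,0) g=5 f=9, (1,1) g=5 f=7, (2,1) g=4 f=7, (3,1) g=3 f=7, (4,1) g=2 f=7, (5,1) g=1 f=7, (6,0) g=1 f=9]; closed=[(1,0), (2,0), (3,0), (4,0), (5,0)]

step 1: expand (1,0) (f=7, h=3) → closed; open now [(0,0) g=5 f=9, (1,1) g=5 f=7, (2,1) g=4 f=7, (3,1) g=3 f=7, (4,1) g=2 f=7, (5,1) g=1 f=7, (6,0) g=1 f=9]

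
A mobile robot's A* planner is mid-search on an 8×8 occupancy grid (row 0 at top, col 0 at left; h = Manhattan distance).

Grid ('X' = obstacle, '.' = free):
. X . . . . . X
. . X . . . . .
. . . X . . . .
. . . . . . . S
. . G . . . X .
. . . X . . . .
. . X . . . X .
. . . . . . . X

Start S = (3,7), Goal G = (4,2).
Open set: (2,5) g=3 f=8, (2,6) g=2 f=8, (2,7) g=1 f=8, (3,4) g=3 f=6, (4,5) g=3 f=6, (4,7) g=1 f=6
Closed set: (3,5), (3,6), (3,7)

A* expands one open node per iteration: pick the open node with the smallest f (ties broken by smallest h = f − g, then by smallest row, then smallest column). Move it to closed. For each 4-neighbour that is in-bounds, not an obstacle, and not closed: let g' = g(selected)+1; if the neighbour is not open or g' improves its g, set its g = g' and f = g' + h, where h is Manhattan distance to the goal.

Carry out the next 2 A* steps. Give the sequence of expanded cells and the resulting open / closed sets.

order=[(3,4) → (3,3)]; open=[(2,4) g=4 f=8, (2,5) g=3 f=8, (2,6) g=2 f=8, (2,7) g=1 f=8, (3,2) g=5 f=6, (4,3) g=5 f=6, (4,4) g=4 f=6, (4,5) g=3 f=6, (4,7) g=1 f=6]; closed=[(3,3), (3,4), (3,5), (3,6), (3,7)]

step 1: expand (3,4) (f=6, h=3) → closed; open now [(2,4) g=4 f=8, (2,5) g=3 f=8, (2,6) g=2 f=8, (2,7) g=1 f=8, (3,3) g=4 f=6, (4,4) g=4 f=6, (4,5) g=3 f=6, (4,7) g=1 f=6]
step 2: expand (3,3) (f=6, h=2) → closed; open now [(2,4) g=4 f=8, (2,5) g=3 f=8, (2,6) g=2 f=8, (2,7) g=1 f=8, (3,2) g=5 f=6, (4,3) g=5 f=6, (4,4) g=4 f=6, (4,5) g=3 f=6, (4,7) g=1 f=6]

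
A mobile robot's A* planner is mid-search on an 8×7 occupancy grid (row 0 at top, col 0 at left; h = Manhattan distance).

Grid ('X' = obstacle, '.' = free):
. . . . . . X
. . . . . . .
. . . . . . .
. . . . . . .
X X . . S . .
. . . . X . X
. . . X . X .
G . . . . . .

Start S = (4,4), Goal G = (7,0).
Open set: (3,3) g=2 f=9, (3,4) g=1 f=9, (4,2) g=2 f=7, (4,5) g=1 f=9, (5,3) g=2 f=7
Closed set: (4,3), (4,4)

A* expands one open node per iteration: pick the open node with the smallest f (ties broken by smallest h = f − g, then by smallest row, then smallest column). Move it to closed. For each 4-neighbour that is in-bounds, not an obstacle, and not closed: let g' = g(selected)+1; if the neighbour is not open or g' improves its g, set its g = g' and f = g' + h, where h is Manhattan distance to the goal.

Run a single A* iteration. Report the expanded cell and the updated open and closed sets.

expanded=(4,2); open=[(3,2) g=3 f=9, (3,3) g=2 f=9, (3,4) g=1 f=9, (4,5) g=1 f=9, (5,2) g=3 f=7, (5,3) g=2 f=7]; closed=[(4,2), (4,3), (4,4)]

step 1: expand (4,2) (f=7, h=5) → closed; open now [(3,2) g=3 f=9, (3,3) g=2 f=9, (3,4) g=1 f=9, (4,5) g=1 f=9, (5,2) g=3 f=7, (5,3) g=2 f=7]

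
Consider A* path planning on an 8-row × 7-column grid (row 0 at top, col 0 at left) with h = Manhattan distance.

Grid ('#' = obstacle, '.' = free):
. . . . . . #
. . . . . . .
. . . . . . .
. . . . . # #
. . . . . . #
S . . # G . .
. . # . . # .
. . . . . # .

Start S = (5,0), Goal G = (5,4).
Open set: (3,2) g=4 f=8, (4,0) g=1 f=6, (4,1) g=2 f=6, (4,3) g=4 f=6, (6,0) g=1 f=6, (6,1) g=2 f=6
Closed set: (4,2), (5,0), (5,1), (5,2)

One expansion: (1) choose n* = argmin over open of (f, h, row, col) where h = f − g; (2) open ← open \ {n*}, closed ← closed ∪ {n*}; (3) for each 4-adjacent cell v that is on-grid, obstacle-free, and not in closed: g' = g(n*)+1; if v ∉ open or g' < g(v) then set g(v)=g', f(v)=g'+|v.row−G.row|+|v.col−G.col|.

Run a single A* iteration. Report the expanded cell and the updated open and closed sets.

expanded=(4,3); open=[(3,2) g=4 f=8, (3,3) g=5 f=8, (4,0) g=1 f=6, (4,1) g=2 f=6, (4,4) g=5 f=6, (6,0) g=1 f=6, (6,1) g=2 f=6]; closed=[(4,2), (4,3), (5,0), (5,1), (5,2)]

step 1: expand (4,3) (f=6, h=2) → closed; open now [(3,2) g=4 f=8, (3,3) g=5 f=8, (4,0) g=1 f=6, (4,1) g=2 f=6, (4,4) g=5 f=6, (6,0) g=1 f=6, (6,1) g=2 f=6]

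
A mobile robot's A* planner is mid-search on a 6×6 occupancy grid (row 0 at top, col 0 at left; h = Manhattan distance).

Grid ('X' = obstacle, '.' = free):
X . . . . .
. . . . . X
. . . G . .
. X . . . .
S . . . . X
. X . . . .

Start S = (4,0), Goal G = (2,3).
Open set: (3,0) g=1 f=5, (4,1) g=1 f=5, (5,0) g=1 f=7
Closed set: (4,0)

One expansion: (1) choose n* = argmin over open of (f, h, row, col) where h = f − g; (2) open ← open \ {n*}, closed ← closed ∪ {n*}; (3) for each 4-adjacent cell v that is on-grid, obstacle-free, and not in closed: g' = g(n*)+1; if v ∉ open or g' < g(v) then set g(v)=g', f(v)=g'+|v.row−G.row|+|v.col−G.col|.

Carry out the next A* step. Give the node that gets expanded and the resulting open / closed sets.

step 1: expand (3,0) (f=5, h=4) → closed; open now [(2,0) g=2 f=5, (4,1) g=1 f=5, (5,0) g=1 f=7]

expanded=(3,0); open=[(2,0) g=2 f=5, (4,1) g=1 f=5, (5,0) g=1 f=7]; closed=[(3,0), (4,0)]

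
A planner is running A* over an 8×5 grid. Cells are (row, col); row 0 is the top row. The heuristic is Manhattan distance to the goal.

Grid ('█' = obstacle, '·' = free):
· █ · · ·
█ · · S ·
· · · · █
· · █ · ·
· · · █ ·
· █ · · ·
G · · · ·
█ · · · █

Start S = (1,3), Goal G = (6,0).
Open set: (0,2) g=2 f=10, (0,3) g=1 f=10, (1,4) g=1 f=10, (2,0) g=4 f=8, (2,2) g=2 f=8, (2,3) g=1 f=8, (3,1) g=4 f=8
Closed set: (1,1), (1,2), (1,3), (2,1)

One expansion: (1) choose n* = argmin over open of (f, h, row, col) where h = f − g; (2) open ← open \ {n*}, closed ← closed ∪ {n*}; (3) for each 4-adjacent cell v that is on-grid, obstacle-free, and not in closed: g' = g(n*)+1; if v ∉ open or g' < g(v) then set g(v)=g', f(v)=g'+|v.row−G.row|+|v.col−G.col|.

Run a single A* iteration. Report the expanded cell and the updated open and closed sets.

step 1: expand (2,0) (f=8, h=4) → closed; open now [(0,2) g=2 f=10, (0,3) g=1 f=10, (1,4) g=1 f=10, (2,2) g=2 f=8, (2,3) g=1 f=8, (3,0) g=5 f=8, (3,1) g=4 f=8]

expanded=(2,0); open=[(0,2) g=2 f=10, (0,3) g=1 f=10, (1,4) g=1 f=10, (2,2) g=2 f=8, (2,3) g=1 f=8, (3,0) g=5 f=8, (3,1) g=4 f=8]; closed=[(1,1), (1,2), (1,3), (2,0), (2,1)]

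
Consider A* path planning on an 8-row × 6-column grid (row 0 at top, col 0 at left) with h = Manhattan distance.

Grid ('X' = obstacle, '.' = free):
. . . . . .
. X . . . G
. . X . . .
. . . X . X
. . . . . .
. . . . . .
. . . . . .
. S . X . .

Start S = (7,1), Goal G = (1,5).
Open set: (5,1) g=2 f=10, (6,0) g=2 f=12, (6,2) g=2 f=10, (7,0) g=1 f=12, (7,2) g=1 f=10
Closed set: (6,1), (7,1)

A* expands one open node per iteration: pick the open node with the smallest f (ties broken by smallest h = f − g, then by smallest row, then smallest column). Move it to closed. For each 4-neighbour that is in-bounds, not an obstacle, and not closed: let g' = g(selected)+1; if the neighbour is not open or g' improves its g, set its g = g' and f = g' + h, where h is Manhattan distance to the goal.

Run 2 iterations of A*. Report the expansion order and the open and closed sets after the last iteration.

step 1: expand (5,1) (f=10, h=8) → closed; open now [(4,1) g=3 f=10, (5,0) g=3 f=12, (5,2) g=3 f=10, (6,0) g=2 f=12, (6,2) g=2 f=10, (7,0) g=1 f=12, (7,2) g=1 f=10]
step 2: expand (4,1) (f=10, h=7) → closed; open now [(3,1) g=4 f=10, (4,0) g=4 f=12, (4,2) g=4 f=10, (5,0) g=3 f=12, (5,2) g=3 f=10, (6,0) g=2 f=12, (6,2) g=2 f=10, (7,0) g=1 f=12, (7,2) g=1 f=10]

order=[(5,1) → (4,1)]; open=[(3,1) g=4 f=10, (4,0) g=4 f=12, (4,2) g=4 f=10, (5,0) g=3 f=12, (5,2) g=3 f=10, (6,0) g=2 f=12, (6,2) g=2 f=10, (7,0) g=1 f=12, (7,2) g=1 f=10]; closed=[(4,1), (5,1), (6,1), (7,1)]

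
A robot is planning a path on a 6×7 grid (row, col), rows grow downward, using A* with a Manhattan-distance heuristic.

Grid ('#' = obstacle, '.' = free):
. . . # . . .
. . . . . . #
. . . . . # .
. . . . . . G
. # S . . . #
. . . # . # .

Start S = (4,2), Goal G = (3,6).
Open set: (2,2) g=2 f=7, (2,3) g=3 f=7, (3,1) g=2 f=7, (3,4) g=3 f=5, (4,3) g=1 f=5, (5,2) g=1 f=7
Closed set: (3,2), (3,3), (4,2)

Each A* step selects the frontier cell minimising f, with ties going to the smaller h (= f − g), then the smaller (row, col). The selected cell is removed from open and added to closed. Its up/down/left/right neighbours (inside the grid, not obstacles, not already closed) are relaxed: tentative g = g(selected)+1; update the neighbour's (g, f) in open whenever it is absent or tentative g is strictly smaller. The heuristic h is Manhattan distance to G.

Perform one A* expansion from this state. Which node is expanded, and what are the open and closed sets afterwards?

expanded=(3,4); open=[(2,2) g=2 f=7, (2,3) g=3 f=7, (2,4) g=4 f=7, (3,1) g=2 f=7, (3,5) g=4 f=5, (4,3) g=1 f=5, (4,4) g=4 f=7, (5,2) g=1 f=7]; closed=[(3,2), (3,3), (3,4), (4,2)]

step 1: expand (3,4) (f=5, h=2) → closed; open now [(2,2) g=2 f=7, (2,3) g=3 f=7, (2,4) g=4 f=7, (3,1) g=2 f=7, (3,5) g=4 f=5, (4,3) g=1 f=5, (4,4) g=4 f=7, (5,2) g=1 f=7]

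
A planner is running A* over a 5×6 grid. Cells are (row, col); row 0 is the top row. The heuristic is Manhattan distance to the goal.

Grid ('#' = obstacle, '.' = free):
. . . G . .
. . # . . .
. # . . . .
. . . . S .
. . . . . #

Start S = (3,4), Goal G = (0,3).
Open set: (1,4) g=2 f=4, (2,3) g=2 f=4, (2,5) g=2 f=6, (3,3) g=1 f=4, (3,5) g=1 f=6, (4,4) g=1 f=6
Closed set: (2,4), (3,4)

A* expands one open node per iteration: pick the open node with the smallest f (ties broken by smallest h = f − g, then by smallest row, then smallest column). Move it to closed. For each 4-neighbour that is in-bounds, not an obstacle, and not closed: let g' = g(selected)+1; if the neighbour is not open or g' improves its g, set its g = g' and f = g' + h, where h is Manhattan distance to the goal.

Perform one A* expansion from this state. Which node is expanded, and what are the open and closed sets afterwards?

step 1: expand (1,4) (f=4, h=2) → closed; open now [(0,4) g=3 f=4, (1,3) g=3 f=4, (1,5) g=3 f=6, (2,3) g=2 f=4, (2,5) g=2 f=6, (3,3) g=1 f=4, (3,5) g=1 f=6, (4,4) g=1 f=6]

expanded=(1,4); open=[(0,4) g=3 f=4, (1,3) g=3 f=4, (1,5) g=3 f=6, (2,3) g=2 f=4, (2,5) g=2 f=6, (3,3) g=1 f=4, (3,5) g=1 f=6, (4,4) g=1 f=6]; closed=[(1,4), (2,4), (3,4)]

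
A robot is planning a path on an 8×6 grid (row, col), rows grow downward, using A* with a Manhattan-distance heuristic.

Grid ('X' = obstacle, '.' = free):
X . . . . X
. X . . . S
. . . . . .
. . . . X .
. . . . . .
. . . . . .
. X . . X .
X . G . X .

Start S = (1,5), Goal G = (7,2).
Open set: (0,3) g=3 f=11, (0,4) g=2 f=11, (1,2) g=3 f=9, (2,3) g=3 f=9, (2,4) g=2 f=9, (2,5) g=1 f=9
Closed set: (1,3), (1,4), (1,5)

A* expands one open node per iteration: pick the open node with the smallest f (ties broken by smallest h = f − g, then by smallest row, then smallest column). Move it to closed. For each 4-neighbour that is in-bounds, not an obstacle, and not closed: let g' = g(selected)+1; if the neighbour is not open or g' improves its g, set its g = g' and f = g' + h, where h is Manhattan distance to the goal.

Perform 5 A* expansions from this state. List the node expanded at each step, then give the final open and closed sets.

order=[(1,2) → (2,2) → (3,2) → (4,2) → (5,2)]; open=[(0,2) g=4 f=11, (0,3) g=3 f=11, (0,4) g=2 f=11, (2,1) g=5 f=11, (2,3) g=3 f=9, (2,4) g=2 f=9, (2,5) g=1 f=9, (3,1) g=6 f=11, (3,3) g=6 f=11, (4,1) g=7 f=11, (4,3) g=7 f=11, (5,1) g=8 f=11, (5,3) g=8 f=11, (6,2) g=8 f=9]; closed=[(1,2), (1,3), (1,4), (1,5), (2,2), (3,2), (4,2), (5,2)]

step 1: expand (1,2) (f=9, h=6) → closed; open now [(0,2) g=4 f=11, (0,3) g=3 f=11, (0,4) g=2 f=11, (2,2) g=4 f=9, (2,3) g=3 f=9, (2,4) g=2 f=9, (2,5) g=1 f=9]
step 2: expand (2,2) (f=9, h=5) → closed; open now [(0,2) g=4 f=11, (0,3) g=3 f=11, (0,4) g=2 f=11, (2,1) g=5 f=11, (2,3) g=3 f=9, (2,4) g=2 f=9, (2,5) g=1 f=9, (3,2) g=5 f=9]
step 3: expand (3,2) (f=9, h=4) → closed; open now [(0,2) g=4 f=11, (0,3) g=3 f=11, (0,4) g=2 f=11, (2,1) g=5 f=11, (2,3) g=3 f=9, (2,4) g=2 f=9, (2,5) g=1 f=9, (3,1) g=6 f=11, (3,3) g=6 f=11, (4,2) g=6 f=9]
step 4: expand (4,2) (f=9, h=3) → closed; open now [(0,2) g=4 f=11, (0,3) g=3 f=11, (0,4) g=2 f=11, (2,1) g=5 f=11, (2,3) g=3 f=9, (2,4) g=2 f=9, (2,5) g=1 f=9, (3,1) g=6 f=11, (3,3) g=6 f=11, (4,1) g=7 f=11, (4,3) g=7 f=11, (5,2) g=7 f=9]
step 5: expand (5,2) (f=9, h=2) → closed; open now [(0,2) g=4 f=11, (0,3) g=3 f=11, (0,4) g=2 f=11, (2,1) g=5 f=11, (2,3) g=3 f=9, (2,4) g=2 f=9, (2,5) g=1 f=9, (3,1) g=6 f=11, (3,3) g=6 f=11, (4,1) g=7 f=11, (4,3) g=7 f=11, (5,1) g=8 f=11, (5,3) g=8 f=11, (6,2) g=8 f=9]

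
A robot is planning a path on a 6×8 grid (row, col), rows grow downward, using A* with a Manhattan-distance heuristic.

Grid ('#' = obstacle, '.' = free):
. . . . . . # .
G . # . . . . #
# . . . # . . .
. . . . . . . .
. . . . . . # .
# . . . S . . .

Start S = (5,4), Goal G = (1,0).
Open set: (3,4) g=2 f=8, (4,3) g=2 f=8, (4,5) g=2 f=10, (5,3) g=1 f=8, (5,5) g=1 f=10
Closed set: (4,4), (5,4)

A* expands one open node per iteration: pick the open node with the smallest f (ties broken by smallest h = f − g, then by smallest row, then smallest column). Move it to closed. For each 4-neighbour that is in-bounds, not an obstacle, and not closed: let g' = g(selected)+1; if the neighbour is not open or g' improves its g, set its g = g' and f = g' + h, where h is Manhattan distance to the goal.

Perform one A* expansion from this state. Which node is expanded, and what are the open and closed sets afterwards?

step 1: expand (3,4) (f=8, h=6) → closed; open now [(3,3) g=3 f=8, (3,5) g=3 f=10, (4,3) g=2 f=8, (4,5) g=2 f=10, (5,3) g=1 f=8, (5,5) g=1 f=10]

expanded=(3,4); open=[(3,3) g=3 f=8, (3,5) g=3 f=10, (4,3) g=2 f=8, (4,5) g=2 f=10, (5,3) g=1 f=8, (5,5) g=1 f=10]; closed=[(3,4), (4,4), (5,4)]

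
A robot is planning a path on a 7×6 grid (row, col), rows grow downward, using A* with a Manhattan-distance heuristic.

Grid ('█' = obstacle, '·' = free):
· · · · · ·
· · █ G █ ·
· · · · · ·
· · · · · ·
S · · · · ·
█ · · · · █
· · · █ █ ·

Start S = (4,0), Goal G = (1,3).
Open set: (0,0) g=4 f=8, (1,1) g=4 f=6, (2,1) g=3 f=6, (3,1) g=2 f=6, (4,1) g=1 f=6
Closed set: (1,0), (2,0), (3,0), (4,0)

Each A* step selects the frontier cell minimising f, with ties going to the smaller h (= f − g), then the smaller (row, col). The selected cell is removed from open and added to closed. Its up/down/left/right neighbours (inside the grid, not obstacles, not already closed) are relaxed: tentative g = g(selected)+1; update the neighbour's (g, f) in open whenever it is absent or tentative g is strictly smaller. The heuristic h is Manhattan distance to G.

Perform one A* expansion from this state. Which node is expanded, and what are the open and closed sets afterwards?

expanded=(1,1); open=[(0,0) g=4 f=8, (0,1) g=5 f=8, (2,1) g=3 f=6, (3,1) g=2 f=6, (4,1) g=1 f=6]; closed=[(1,0), (1,1), (2,0), (3,0), (4,0)]

step 1: expand (1,1) (f=6, h=2) → closed; open now [(0,0) g=4 f=8, (0,1) g=5 f=8, (2,1) g=3 f=6, (3,1) g=2 f=6, (4,1) g=1 f=6]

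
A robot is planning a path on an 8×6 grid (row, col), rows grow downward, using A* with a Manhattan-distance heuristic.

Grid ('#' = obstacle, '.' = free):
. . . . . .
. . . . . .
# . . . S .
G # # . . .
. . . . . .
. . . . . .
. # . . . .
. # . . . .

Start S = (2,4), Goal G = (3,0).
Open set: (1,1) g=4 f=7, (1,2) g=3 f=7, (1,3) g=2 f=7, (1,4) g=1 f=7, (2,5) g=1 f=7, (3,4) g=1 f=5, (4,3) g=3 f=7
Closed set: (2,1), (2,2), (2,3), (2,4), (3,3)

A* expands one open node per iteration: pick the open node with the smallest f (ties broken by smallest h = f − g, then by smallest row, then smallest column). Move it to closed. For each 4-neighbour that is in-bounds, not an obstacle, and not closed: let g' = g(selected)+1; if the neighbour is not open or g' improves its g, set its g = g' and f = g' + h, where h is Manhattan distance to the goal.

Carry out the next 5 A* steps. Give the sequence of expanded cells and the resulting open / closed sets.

order=[(3,4) → (1,1) → (1,0) → (1,2) → (4,3)]; open=[(0,0) g=6 f=9, (0,1) g=5 f=9, (0,2) g=4 f=9, (1,3) g=2 f=7, (1,4) g=1 f=7, (2,5) g=1 f=7, (3,5) g=2 f=7, (4,2) g=4 f=7, (4,4) g=2 f=7, (5,3) g=4 f=9]; closed=[(1,0), (1,1), (1,2), (2,1), (2,2), (2,3), (2,4), (3,3), (3,4), (4,3)]

step 1: expand (3,4) (f=5, h=4) → closed; open now [(1,1) g=4 f=7, (1,2) g=3 f=7, (1,3) g=2 f=7, (1,4) g=1 f=7, (2,5) g=1 f=7, (3,5) g=2 f=7, (4,3) g=3 f=7, (4,4) g=2 f=7]
step 2: expand (1,1) (f=7, h=3) → closed; open now [(0,1) g=5 f=9, (1,0) g=5 f=7, (1,2) g=3 f=7, (1,3) g=2 f=7, (1,4) g=1 f=7, (2,5) g=1 f=7, (3,5) g=2 f=7, (4,3) g=3 f=7, (4,4) g=2 f=7]
step 3: expand (1,0) (f=7, h=2) → closed; open now [(0,0) g=6 f=9, (0,1) g=5 f=9, (1,2) g=3 f=7, (1,3) g=2 f=7, (1,4) g=1 f=7, (2,5) g=1 f=7, (3,5) g=2 f=7, (4,3) g=3 f=7, (4,4) g=2 f=7]
step 4: expand (1,2) (f=7, h=4) → closed; open now [(0,0) g=6 f=9, (0,1) g=5 f=9, (0,2) g=4 f=9, (1,3) g=2 f=7, (1,4) g=1 f=7, (2,5) g=1 f=7, (3,5) g=2 f=7, (4,3) g=3 f=7, (4,4) g=2 f=7]
step 5: expand (4,3) (f=7, h=4) → closed; open now [(0,0) g=6 f=9, (0,1) g=5 f=9, (0,2) g=4 f=9, (1,3) g=2 f=7, (1,4) g=1 f=7, (2,5) g=1 f=7, (3,5) g=2 f=7, (4,2) g=4 f=7, (4,4) g=2 f=7, (5,3) g=4 f=9]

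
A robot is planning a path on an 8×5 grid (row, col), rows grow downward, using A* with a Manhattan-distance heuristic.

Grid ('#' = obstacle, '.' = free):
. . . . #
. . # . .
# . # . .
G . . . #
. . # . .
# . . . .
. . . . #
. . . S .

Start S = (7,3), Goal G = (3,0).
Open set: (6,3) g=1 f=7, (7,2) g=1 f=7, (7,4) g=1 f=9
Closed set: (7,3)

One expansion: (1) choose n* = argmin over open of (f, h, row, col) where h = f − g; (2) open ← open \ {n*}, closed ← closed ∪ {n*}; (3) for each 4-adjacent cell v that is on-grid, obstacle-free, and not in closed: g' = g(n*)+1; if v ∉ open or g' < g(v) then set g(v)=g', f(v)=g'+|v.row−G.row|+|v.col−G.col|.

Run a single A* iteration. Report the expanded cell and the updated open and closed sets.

step 1: expand (6,3) (f=7, h=6) → closed; open now [(5,3) g=2 f=7, (6,2) g=2 f=7, (7,2) g=1 f=7, (7,4) g=1 f=9]

expanded=(6,3); open=[(5,3) g=2 f=7, (6,2) g=2 f=7, (7,2) g=1 f=7, (7,4) g=1 f=9]; closed=[(6,3), (7,3)]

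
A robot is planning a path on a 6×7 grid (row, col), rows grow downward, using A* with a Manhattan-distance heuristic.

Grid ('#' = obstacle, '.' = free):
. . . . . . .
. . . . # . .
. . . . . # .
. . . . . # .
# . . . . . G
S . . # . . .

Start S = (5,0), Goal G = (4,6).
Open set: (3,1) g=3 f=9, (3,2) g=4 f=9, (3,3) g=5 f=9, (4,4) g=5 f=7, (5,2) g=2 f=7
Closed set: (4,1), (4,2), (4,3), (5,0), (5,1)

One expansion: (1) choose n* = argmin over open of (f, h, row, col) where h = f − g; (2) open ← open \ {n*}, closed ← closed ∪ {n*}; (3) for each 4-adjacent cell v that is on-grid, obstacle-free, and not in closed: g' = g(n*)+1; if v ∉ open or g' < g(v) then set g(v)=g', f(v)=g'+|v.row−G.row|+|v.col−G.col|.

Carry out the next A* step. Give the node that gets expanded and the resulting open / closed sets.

expanded=(4,4); open=[(3,1) g=3 f=9, (3,2) g=4 f=9, (3,3) g=5 f=9, (3,4) g=6 f=9, (4,5) g=6 f=7, (5,2) g=2 f=7, (5,4) g=6 f=9]; closed=[(4,1), (4,2), (4,3), (4,4), (5,0), (5,1)]

step 1: expand (4,4) (f=7, h=2) → closed; open now [(3,1) g=3 f=9, (3,2) g=4 f=9, (3,3) g=5 f=9, (3,4) g=6 f=9, (4,5) g=6 f=7, (5,2) g=2 f=7, (5,4) g=6 f=9]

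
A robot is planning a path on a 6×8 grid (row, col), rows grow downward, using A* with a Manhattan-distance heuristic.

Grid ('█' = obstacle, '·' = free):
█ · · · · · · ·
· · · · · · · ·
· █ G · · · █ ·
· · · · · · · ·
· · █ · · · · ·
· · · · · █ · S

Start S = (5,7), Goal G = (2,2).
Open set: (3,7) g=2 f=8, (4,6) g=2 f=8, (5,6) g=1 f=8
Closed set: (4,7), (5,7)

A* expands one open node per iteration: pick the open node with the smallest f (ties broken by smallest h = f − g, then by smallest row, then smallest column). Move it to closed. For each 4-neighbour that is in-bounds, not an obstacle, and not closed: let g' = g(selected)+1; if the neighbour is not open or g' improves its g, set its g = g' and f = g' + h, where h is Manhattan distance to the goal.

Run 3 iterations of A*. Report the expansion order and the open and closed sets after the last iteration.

order=[(3,7) → (2,7) → (3,6)]; open=[(1,7) g=4 f=10, (3,5) g=4 f=8, (4,6) g=2 f=8, (5,6) g=1 f=8]; closed=[(2,7), (3,6), (3,7), (4,7), (5,7)]

step 1: expand (3,7) (f=8, h=6) → closed; open now [(2,7) g=3 f=8, (3,6) g=3 f=8, (4,6) g=2 f=8, (5,6) g=1 f=8]
step 2: expand (2,7) (f=8, h=5) → closed; open now [(1,7) g=4 f=10, (3,6) g=3 f=8, (4,6) g=2 f=8, (5,6) g=1 f=8]
step 3: expand (3,6) (f=8, h=5) → closed; open now [(1,7) g=4 f=10, (3,5) g=4 f=8, (4,6) g=2 f=8, (5,6) g=1 f=8]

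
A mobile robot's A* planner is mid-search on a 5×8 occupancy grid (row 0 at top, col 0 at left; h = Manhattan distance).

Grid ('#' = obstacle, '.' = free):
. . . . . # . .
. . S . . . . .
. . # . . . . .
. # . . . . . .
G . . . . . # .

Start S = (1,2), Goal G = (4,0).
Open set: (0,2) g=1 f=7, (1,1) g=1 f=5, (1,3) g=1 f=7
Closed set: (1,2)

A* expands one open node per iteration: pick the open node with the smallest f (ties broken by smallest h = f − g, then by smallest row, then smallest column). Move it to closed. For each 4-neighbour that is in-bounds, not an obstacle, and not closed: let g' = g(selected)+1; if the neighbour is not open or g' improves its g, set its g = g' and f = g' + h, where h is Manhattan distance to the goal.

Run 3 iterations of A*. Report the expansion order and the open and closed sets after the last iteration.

step 1: expand (1,1) (f=5, h=4) → closed; open now [(0,1) g=2 f=7, (0,2) g=1 f=7, (1,0) g=2 f=5, (1,3) g=1 f=7, (2,1) g=2 f=5]
step 2: expand (1,0) (f=5, h=3) → closed; open now [(0,0) g=3 f=7, (0,1) g=2 f=7, (0,2) g=1 f=7, (1,3) g=1 f=7, (2,0) g=3 f=5, (2,1) g=2 f=5]
step 3: expand (2,0) (f=5, h=2) → closed; open now [(0,0) g=3 f=7, (0,1) g=2 f=7, (0,2) g=1 f=7, (1,3) g=1 f=7, (2,1) g=2 f=5, (3,0) g=4 f=5]

order=[(1,1) → (1,0) → (2,0)]; open=[(0,0) g=3 f=7, (0,1) g=2 f=7, (0,2) g=1 f=7, (1,3) g=1 f=7, (2,1) g=2 f=5, (3,0) g=4 f=5]; closed=[(1,0), (1,1), (1,2), (2,0)]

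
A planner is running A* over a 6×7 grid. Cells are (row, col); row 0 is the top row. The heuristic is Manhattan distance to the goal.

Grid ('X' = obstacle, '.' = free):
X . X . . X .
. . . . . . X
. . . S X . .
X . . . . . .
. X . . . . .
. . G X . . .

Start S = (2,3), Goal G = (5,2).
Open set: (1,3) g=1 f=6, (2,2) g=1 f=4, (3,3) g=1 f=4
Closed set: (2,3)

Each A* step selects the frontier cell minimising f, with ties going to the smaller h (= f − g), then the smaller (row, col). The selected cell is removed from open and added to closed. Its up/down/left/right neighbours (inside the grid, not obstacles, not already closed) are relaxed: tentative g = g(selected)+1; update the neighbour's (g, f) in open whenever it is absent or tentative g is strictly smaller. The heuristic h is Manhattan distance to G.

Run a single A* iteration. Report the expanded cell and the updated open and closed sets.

expanded=(2,2); open=[(1,2) g=2 f=6, (1,3) g=1 f=6, (2,1) g=2 f=6, (3,2) g=2 f=4, (3,3) g=1 f=4]; closed=[(2,2), (2,3)]

step 1: expand (2,2) (f=4, h=3) → closed; open now [(1,2) g=2 f=6, (1,3) g=1 f=6, (2,1) g=2 f=6, (3,2) g=2 f=4, (3,3) g=1 f=4]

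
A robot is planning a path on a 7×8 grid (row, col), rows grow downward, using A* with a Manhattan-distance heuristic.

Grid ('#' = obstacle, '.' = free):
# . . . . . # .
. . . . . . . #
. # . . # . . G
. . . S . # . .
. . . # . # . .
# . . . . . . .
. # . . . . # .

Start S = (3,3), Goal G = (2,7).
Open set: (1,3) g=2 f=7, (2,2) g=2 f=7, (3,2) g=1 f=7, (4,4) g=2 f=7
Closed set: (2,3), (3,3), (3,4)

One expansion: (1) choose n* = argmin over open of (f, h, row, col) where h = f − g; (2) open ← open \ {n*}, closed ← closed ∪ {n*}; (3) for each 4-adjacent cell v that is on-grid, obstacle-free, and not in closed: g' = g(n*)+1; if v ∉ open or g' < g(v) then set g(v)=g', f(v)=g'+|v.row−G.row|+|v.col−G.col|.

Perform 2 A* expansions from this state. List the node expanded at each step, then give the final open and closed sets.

step 1: expand (1,3) (f=7, h=5) → closed; open now [(0,3) g=3 f=9, (1,2) g=3 f=9, (1,4) g=3 f=7, (2,2) g=2 f=7, (3,2) g=1 f=7, (4,4) g=2 f=7]
step 2: expand (1,4) (f=7, h=4) → closed; open now [(0,3) g=3 f=9, (0,4) g=4 f=9, (1,2) g=3 f=9, (1,5) g=4 f=7, (2,2) g=2 f=7, (3,2) g=1 f=7, (4,4) g=2 f=7]

order=[(1,3) → (1,4)]; open=[(0,3) g=3 f=9, (0,4) g=4 f=9, (1,2) g=3 f=9, (1,5) g=4 f=7, (2,2) g=2 f=7, (3,2) g=1 f=7, (4,4) g=2 f=7]; closed=[(1,3), (1,4), (2,3), (3,3), (3,4)]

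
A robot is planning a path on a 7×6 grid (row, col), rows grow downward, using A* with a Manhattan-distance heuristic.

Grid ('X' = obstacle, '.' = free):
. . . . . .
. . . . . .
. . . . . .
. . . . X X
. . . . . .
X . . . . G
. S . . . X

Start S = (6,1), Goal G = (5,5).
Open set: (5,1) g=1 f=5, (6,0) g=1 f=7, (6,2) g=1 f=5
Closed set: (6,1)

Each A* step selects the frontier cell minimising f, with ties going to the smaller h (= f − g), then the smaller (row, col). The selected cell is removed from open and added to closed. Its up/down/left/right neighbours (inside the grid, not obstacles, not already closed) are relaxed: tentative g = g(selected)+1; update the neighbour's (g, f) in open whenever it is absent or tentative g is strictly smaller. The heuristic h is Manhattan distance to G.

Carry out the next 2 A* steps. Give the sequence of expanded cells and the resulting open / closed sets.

order=[(5,1) → (5,2)]; open=[(4,1) g=2 f=7, (4,2) g=3 f=7, (5,3) g=3 f=5, (6,0) g=1 f=7, (6,2) g=1 f=5]; closed=[(5,1), (5,2), (6,1)]

step 1: expand (5,1) (f=5, h=4) → closed; open now [(4,1) g=2 f=7, (5,2) g=2 f=5, (6,0) g=1 f=7, (6,2) g=1 f=5]
step 2: expand (5,2) (f=5, h=3) → closed; open now [(4,1) g=2 f=7, (4,2) g=3 f=7, (5,3) g=3 f=5, (6,0) g=1 f=7, (6,2) g=1 f=5]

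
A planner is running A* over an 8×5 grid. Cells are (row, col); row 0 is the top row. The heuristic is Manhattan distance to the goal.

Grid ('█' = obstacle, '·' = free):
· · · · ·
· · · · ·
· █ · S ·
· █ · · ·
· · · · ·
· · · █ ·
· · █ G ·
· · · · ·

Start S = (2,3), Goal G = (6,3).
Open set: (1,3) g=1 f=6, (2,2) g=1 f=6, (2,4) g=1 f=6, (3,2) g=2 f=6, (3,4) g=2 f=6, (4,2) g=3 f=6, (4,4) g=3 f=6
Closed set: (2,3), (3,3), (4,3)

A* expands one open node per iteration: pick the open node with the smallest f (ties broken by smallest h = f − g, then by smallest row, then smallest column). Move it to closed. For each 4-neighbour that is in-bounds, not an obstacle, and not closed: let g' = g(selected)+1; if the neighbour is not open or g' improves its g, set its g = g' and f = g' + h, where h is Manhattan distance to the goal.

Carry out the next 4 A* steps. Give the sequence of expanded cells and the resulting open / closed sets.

order=[(4,2) → (5,2) → (4,4) → (5,4)]; open=[(1,3) g=1 f=6, (2,2) g=1 f=6, (2,4) g=1 f=6, (3,2) g=2 f=6, (3,4) g=2 f=6, (4,1) g=4 f=8, (5,1) g=5 f=8, (6,4) g=5 f=6]; closed=[(2,3), (3,3), (4,2), (4,3), (4,4), (5,2), (5,4)]

step 1: expand (4,2) (f=6, h=3) → closed; open now [(1,3) g=1 f=6, (2,2) g=1 f=6, (2,4) g=1 f=6, (3,2) g=2 f=6, (3,4) g=2 f=6, (4,1) g=4 f=8, (4,4) g=3 f=6, (5,2) g=4 f=6]
step 2: expand (5,2) (f=6, h=2) → closed; open now [(1,3) g=1 f=6, (2,2) g=1 f=6, (2,4) g=1 f=6, (3,2) g=2 f=6, (3,4) g=2 f=6, (4,1) g=4 f=8, (4,4) g=3 f=6, (5,1) g=5 f=8]
step 3: expand (4,4) (f=6, h=3) → closed; open now [(1,3) g=1 f=6, (2,2) g=1 f=6, (2,4) g=1 f=6, (3,2) g=2 f=6, (3,4) g=2 f=6, (4,1) g=4 f=8, (5,1) g=5 f=8, (5,4) g=4 f=6]
step 4: expand (5,4) (f=6, h=2) → closed; open now [(1,3) g=1 f=6, (2,2) g=1 f=6, (2,4) g=1 f=6, (3,2) g=2 f=6, (3,4) g=2 f=6, (4,1) g=4 f=8, (5,1) g=5 f=8, (6,4) g=5 f=6]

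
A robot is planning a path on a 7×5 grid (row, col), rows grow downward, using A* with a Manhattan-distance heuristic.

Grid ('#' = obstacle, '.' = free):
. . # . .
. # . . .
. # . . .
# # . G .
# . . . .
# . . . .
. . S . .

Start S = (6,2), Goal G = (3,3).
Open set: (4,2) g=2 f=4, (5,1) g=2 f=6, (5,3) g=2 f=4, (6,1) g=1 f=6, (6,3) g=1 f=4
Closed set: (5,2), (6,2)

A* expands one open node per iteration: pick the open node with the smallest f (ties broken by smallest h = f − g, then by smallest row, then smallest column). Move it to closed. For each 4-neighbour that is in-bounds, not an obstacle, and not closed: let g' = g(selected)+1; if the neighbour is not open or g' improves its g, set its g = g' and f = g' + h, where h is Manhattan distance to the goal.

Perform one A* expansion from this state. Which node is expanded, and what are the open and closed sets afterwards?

expanded=(4,2); open=[(3,2) g=3 f=4, (4,1) g=3 f=6, (4,3) g=3 f=4, (5,1) g=2 f=6, (5,3) g=2 f=4, (6,1) g=1 f=6, (6,3) g=1 f=4]; closed=[(4,2), (5,2), (6,2)]

step 1: expand (4,2) (f=4, h=2) → closed; open now [(3,2) g=3 f=4, (4,1) g=3 f=6, (4,3) g=3 f=4, (5,1) g=2 f=6, (5,3) g=2 f=4, (6,1) g=1 f=6, (6,3) g=1 f=4]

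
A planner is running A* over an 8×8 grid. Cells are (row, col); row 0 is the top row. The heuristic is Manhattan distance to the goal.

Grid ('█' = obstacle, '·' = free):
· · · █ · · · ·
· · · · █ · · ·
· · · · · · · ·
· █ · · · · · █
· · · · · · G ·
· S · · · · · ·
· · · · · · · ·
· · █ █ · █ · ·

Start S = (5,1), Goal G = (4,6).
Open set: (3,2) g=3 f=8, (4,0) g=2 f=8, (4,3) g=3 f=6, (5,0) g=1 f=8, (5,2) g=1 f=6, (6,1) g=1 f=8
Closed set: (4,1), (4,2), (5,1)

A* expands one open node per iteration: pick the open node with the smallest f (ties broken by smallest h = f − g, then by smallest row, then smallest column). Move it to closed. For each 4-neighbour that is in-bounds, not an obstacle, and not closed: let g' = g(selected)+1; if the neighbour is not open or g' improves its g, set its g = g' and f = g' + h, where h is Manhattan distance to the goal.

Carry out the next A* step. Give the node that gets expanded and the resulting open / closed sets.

step 1: expand (4,3) (f=6, h=3) → closed; open now [(3,2) g=3 f=8, (3,3) g=4 f=8, (4,0) g=2 f=8, (4,4) g=4 f=6, (5,0) g=1 f=8, (5,2) g=1 f=6, (5,3) g=4 f=8, (6,1) g=1 f=8]

expanded=(4,3); open=[(3,2) g=3 f=8, (3,3) g=4 f=8, (4,0) g=2 f=8, (4,4) g=4 f=6, (5,0) g=1 f=8, (5,2) g=1 f=6, (5,3) g=4 f=8, (6,1) g=1 f=8]; closed=[(4,1), (4,2), (4,3), (5,1)]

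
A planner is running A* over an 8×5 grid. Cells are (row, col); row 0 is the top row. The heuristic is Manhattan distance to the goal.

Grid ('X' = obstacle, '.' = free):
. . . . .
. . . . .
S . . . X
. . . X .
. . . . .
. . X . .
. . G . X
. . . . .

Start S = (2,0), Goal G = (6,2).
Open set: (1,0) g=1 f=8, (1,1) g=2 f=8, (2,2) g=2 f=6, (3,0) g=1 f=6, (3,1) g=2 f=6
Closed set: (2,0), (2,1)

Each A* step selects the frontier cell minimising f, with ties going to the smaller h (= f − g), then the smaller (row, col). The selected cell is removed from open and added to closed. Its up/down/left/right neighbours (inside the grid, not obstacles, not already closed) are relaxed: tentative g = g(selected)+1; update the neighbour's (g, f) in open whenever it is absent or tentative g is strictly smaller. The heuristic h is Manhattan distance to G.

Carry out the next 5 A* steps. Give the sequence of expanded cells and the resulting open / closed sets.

step 1: expand (2,2) (f=6, h=4) → closed; open now [(1,0) g=1 f=8, (1,1) g=2 f=8, (1,2) g=3 f=8, (2,3) g=3 f=8, (3,0) g=1 f=6, (3,1) g=2 f=6, (3,2) g=3 f=6]
step 2: expand (3,2) (f=6, h=3) → closed; open now [(1,0) g=1 f=8, (1,1) g=2 f=8, (1,2) g=3 f=8, (2,3) g=3 f=8, (3,0) g=1 f=6, (3,1) g=2 f=6, (4,2) g=4 f=6]
step 3: expand (4,2) (f=6, h=2) → closed; open now [(1,0) g=1 f=8, (1,1) g=2 f=8, (1,2) g=3 f=8, (2,3) g=3 f=8, (3,0) g=1 f=6, (3,1) g=2 f=6, (4,1) g=5 f=8, (4,3) g=5 f=8]
step 4: expand (3,1) (f=6, h=4) → closed; open now [(1,0) g=1 f=8, (1,1) g=2 f=8, (1,2) g=3 f=8, (2,3) g=3 f=8, (3,0) g=1 f=6, (4,1) g=3 f=6, (4,3) g=5 f=8]
step 5: expand (4,1) (f=6, h=3) → closed; open now [(1,0) g=1 f=8, (1,1) g=2 f=8, (1,2) g=3 f=8, (2,3) g=3 f=8, (3,0) g=1 f=6, (4,0) g=4 f=8, (4,3) g=5 f=8, (5,1) g=4 f=6]

order=[(2,2) → (3,2) → (4,2) → (3,1) → (4,1)]; open=[(1,0) g=1 f=8, (1,1) g=2 f=8, (1,2) g=3 f=8, (2,3) g=3 f=8, (3,0) g=1 f=6, (4,0) g=4 f=8, (4,3) g=5 f=8, (5,1) g=4 f=6]; closed=[(2,0), (2,1), (2,2), (3,1), (3,2), (4,1), (4,2)]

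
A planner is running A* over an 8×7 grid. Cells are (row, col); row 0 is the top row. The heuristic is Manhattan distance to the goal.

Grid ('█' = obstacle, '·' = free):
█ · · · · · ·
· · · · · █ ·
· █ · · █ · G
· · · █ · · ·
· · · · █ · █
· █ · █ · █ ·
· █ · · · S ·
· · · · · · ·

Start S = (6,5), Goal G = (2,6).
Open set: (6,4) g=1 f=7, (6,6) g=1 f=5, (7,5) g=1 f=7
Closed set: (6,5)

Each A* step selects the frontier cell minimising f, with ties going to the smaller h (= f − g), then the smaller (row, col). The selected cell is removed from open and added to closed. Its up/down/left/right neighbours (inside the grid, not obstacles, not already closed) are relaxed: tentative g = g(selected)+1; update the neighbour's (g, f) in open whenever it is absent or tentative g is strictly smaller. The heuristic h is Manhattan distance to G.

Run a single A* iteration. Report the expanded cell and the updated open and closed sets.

expanded=(6,6); open=[(5,6) g=2 f=5, (6,4) g=1 f=7, (7,5) g=1 f=7, (7,6) g=2 f=7]; closed=[(6,5), (6,6)]

step 1: expand (6,6) (f=5, h=4) → closed; open now [(5,6) g=2 f=5, (6,4) g=1 f=7, (7,5) g=1 f=7, (7,6) g=2 f=7]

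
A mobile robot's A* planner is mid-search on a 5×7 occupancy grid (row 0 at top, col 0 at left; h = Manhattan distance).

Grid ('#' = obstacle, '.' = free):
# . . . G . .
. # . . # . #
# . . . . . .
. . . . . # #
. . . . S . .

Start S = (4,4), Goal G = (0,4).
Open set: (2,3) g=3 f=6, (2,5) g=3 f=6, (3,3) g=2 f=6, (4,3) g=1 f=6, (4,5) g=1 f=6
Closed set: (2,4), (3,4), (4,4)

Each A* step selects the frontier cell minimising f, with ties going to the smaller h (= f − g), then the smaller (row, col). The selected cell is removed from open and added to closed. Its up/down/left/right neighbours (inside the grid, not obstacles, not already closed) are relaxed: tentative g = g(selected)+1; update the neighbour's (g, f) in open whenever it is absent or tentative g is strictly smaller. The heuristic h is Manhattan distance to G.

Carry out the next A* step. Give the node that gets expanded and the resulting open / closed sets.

expanded=(2,3); open=[(1,3) g=4 f=6, (2,2) g=4 f=8, (2,5) g=3 f=6, (3,3) g=2 f=6, (4,3) g=1 f=6, (4,5) g=1 f=6]; closed=[(2,3), (2,4), (3,4), (4,4)]

step 1: expand (2,3) (f=6, h=3) → closed; open now [(1,3) g=4 f=6, (2,2) g=4 f=8, (2,5) g=3 f=6, (3,3) g=2 f=6, (4,3) g=1 f=6, (4,5) g=1 f=6]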